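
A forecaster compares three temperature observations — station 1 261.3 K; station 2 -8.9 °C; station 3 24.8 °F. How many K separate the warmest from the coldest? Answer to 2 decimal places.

station 1: 261.3 K = -11.850 °C.
station 3: 24.8 °F = -4.000 °C.
Spread: (-4.000) − (-11.850) = 7.850 °C.

7.85 K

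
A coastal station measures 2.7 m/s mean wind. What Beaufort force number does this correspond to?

Beaufort force 2

2.7 m/s lies in the Beaufort 2 band (light breeze, 1.6–3.3 m/s).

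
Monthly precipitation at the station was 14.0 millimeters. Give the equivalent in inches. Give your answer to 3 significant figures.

0.551 in

1 mm = 0.0393701 in, so 14.0 × 0.0393701 = 0.551 in.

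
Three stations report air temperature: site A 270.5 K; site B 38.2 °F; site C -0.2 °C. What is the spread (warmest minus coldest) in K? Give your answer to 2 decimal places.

site A: 270.5 K = -2.650 °C.
site B: 38.2 °F = 3.444 °C.
Spread: 3.444 − (-2.650) = 6.094 °C.

6.09 K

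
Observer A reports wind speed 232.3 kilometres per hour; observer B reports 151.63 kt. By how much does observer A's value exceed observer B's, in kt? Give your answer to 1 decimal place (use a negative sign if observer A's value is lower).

observer A: 232.3 km/h = 125.432 kt.
Difference: 125.432 − 151.630 = -26.2 kt.

-26.2 kt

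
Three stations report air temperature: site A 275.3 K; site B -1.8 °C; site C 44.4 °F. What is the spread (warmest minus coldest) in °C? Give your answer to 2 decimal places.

site A: 275.3 K = 2.150 °C.
site C: 44.4 °F = 6.889 °C.
Spread: 6.889 − (-1.800) = 8.689 °C.

8.69 °C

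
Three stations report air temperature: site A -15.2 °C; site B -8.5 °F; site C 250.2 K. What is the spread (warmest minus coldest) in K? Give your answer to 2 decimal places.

site B: -8.5 °F = -22.500 °C.
site C: 250.2 K = -22.950 °C.
Spread: (-15.200) − (-22.950) = 7.750 °C.

7.75 K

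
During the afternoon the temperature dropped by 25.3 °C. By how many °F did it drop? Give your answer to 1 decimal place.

45.5 °F

A change of 1 °C equals a change of 1.8 °F: Δ°F = 25.3 × 1.8 = 45.5 °F.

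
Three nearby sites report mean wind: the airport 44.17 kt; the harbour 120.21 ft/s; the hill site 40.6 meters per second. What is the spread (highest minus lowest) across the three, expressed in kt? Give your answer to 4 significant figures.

34.75 kt

the harbour: 120.21 ft/s = 71.2225 kt.
the hill site: 40.6 m/s = 78.9201 kt.
Spread: 78.9201 − 44.1700 = 34.75 kt.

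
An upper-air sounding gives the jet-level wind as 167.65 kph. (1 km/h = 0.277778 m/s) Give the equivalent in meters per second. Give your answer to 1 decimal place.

1 km/h = 0.277778 m/s, so 167.65 × 0.277778 = 46.6 m/s.

46.6 m/s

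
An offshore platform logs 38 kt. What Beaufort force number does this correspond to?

Beaufort force 8

38 kt lies in the Beaufort 8 band (gale, 34–40 kt).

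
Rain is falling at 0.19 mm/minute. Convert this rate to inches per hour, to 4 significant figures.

0.4488 in/hour

0.19 mm/minute × 0.0393701 in/mm × 60 minute/hour = 0.4488 in/hour.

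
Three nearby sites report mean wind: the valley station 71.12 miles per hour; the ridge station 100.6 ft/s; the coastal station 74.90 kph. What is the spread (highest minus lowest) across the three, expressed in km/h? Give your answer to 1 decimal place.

39.6 km/h

the valley station: 71.12 mph = 114.457 km/h.
the ridge station: 100.6 ft/s = 110.386 km/h.
Spread: 114.457 − 74.900 = 39.6 km/h.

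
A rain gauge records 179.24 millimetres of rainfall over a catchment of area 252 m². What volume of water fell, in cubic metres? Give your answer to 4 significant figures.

45.17 cubic metres

1 mm over 1 m² is 1 L, so volume = 179.24 × 252 = 45168.48 L = 45.17 m³.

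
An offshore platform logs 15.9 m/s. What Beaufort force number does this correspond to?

Beaufort force 7

15.9 m/s lies in the Beaufort 7 band (near gale, 13.9–17.1 m/s).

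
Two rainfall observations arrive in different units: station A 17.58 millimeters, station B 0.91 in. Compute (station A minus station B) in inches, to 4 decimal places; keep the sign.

station A: 17.58 mm = 0.692126 in.
Difference: 0.692126 − 0.910000 = -0.2179 in.

-0.2179 in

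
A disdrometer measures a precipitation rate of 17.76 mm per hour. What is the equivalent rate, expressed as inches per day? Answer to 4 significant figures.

16.78 in/day

17.76 mm/hour × 0.0393701 in/mm × 24 hour/day = 16.78 in/day.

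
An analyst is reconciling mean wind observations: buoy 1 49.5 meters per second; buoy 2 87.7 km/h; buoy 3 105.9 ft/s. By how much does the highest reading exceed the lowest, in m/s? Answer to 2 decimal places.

buoy 2: 87.7 km/h = 24.3611 m/s.
buoy 3: 105.9 ft/s = 32.2783 m/s.
Spread: 49.5000 − 24.3611 = 25.14 m/s.

25.14 m/s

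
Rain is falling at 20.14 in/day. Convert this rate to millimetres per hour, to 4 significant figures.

20.14 in/day × 25.4 mm/in × 0.0416667 day/hour = 21.31 mm/hour.

21.31 mm/hour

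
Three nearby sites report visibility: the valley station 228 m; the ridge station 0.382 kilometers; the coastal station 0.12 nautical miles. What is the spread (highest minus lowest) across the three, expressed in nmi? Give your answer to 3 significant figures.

the valley station: 228 m = 0.123110 nmi.
the ridge station: 0.382 km = 0.206263 nmi.
Spread: 0.206263 − 0.120000 = 0.0863 nmi.

0.0863 nmi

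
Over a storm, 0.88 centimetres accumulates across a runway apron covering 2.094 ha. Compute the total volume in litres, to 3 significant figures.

184000 litres

Depth: 0.88 cm × 10 = 8.8 mm.
Area: 2.094 ha = 20940 m².
1 mm over 1 m² is 1 L, so volume = 8.8 × 20940 = 184272 L ≈ 184000 L.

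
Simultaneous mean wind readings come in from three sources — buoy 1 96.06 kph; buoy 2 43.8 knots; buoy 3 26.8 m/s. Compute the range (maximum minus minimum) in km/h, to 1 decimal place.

buoy 2: 43.8 kt = 81.118 km/h.
buoy 3: 26.8 m/s = 96.480 km/h.
Spread: 96.480 − 81.118 = 15.4 km/h.

15.4 km/h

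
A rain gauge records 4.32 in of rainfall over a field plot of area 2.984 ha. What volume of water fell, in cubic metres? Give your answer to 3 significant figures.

3270 cubic metres

Depth: 4.32 in × 25.4 = 109.728 mm.
Area: 2.984 ha = 29840 m².
1 mm over 1 m² is 1 L, so volume = 109.728 × 29840 = 3274283.5 L = 3270 m³.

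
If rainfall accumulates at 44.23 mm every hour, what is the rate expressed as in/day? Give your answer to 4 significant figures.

44.23 mm/hour × 0.0393701 in/mm × 24 hour/day = 41.79 in/day.

41.79 in/day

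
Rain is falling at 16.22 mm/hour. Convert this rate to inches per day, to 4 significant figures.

15.33 in/day

16.22 mm/hour × 0.0393701 in/mm × 24 hour/day = 15.33 in/day.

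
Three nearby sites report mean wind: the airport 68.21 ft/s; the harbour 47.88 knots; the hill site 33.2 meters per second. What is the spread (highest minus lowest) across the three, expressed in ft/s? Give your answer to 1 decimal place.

the harbour: 47.88 kt = 80.812 ft/s.
the hill site: 33.2 m/s = 108.924 ft/s.
Spread: 108.924 − 68.210 = 40.7 ft/s.

40.7 ft/s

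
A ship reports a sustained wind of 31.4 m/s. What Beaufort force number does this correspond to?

31.4 m/s lies in the Beaufort 11 band (violent storm, 28.5–32.6 m/s).

Beaufort force 11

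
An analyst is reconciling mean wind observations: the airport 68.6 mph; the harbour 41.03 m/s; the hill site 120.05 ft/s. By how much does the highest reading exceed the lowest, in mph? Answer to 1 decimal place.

the harbour: 41.03 m/s = 91.781 mph.
the hill site: 120.05 ft/s = 81.852 mph.
Spread: 91.781 − 68.600 = 23.2 mph.

23.2 mph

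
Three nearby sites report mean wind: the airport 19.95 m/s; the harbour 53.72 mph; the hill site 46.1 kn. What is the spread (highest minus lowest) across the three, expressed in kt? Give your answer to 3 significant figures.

7.90 kt

the airport: 19.95 m/s = 38.7797 kt.
the harbour: 53.72 mph = 46.6814 kt.
Spread: 46.6814 − 38.7797 = 7.90 kt.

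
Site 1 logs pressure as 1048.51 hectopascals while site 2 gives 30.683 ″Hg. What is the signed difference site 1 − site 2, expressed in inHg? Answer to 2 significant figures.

0.28 inHg

site 1: 1048.51 hPa = 30.9625 inHg.
Difference: 30.9625 − 30.6830 = 0.28 inHg.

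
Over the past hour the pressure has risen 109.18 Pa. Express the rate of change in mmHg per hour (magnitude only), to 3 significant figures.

0.819 mmHg per hour

109.18 Pa / 1 h × 0.00750062 mmHg/Pa = 0.819 mmHg/h.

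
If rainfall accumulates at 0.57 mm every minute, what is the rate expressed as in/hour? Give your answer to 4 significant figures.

1.346 in/hour

0.57 mm/minute × 0.0393701 in/mm × 60 minute/hour = 1.346 in/hour.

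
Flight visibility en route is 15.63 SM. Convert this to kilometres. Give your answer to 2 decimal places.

25.15 km

1 SM = 1.60934 km, so 15.63 × 1.60934 = 25.15 km.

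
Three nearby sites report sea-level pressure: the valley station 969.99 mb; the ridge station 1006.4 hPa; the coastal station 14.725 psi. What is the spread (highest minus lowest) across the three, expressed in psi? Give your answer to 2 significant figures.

0.66 psi

the valley station: 969.99 mb = 14.0685 psi.
the ridge station: 1006.4 hPa = 14.5966 psi.
Spread: 14.7250 − 14.0685 = 0.66 psi.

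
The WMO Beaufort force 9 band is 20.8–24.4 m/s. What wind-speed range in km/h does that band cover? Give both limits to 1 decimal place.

74.9 to 87.8 km/h

20.8–24.4 m/s × 3.6 = 74.9–87.8 km/h.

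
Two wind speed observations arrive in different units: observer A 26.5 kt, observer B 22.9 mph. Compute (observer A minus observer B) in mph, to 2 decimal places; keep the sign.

7.60 mph

observer A: 26.5 kt = 30.4957 mph.
Difference: 30.4957 − 22.9000 = 7.60 mph.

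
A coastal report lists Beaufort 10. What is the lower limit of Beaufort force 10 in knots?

Beaufort 10 (storm) spans 48–55 knots.

48 kt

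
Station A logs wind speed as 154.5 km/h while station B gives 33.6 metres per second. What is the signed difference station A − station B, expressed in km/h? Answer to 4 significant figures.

station B: 33.6 m/s = 120.9600 km/h.
Difference: 154.5000 − 120.9600 = 33.54 km/h.

33.54 km/h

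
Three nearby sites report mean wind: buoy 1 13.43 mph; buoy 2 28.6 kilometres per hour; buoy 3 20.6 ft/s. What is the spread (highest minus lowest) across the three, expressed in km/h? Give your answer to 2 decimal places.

buoy 1: 13.43 mph = 21.6135 km/h.
buoy 3: 20.6 ft/s = 22.6040 km/h.
Spread: 28.6000 − 21.6135 = 6.99 km/h.

6.99 km/h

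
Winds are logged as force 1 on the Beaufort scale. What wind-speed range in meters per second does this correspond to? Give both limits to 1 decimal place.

Beaufort 1 (light air) spans 0.3–1.5 m/s.

0.3 to 1.5 m/s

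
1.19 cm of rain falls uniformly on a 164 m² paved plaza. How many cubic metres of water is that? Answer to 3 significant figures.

Depth: 1.19 cm × 10 = 11.9 mm.
1 mm over 1 m² is 1 L, so volume = 11.9 × 164 = 1951.6 L = 1.95 m³.

1.95 cubic metres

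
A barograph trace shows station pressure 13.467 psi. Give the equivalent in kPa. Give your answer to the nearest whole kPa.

93 kPa

1 psi = 6.89476 kPa, so 13.467 × 6.89476 = 93 kPa.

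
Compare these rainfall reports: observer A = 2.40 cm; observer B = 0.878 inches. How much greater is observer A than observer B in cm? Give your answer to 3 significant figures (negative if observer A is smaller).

observer B: 0.878 in = 2.23012 cm.
Difference: 2.40000 − 2.23012 = 0.170 cm.

0.170 cm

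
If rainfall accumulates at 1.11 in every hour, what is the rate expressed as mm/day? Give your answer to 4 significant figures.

676.7 mm/day

1.11 in/hour × 25.4 mm/in × 24 hour/day = 676.7 mm/day.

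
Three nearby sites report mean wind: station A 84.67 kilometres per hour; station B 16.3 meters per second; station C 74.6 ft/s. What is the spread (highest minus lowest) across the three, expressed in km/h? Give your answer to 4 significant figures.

25.99 km/h

station B: 16.3 m/s = 58.6800 km/h.
station C: 74.6 ft/s = 81.8571 km/h.
Spread: 84.6700 − 58.6800 = 25.99 km/h.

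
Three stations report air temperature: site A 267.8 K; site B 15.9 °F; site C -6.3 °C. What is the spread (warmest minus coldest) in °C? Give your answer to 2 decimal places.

3.59 °C

site A: 267.8 K = -5.350 °C.
site B: 15.9 °F = -8.944 °C.
Spread: (-5.350) − (-8.944) = 3.594 °C.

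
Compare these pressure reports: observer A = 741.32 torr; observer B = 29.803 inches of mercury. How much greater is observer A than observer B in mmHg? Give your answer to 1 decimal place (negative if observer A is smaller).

-15.7 mmHg

observer B: 29.803 inHg = 756.996 mmHg.
Difference: 741.320 − 756.996 = -15.7 mmHg.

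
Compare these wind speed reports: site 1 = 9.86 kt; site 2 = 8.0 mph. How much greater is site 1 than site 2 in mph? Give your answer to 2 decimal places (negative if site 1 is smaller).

3.35 mph

site 1: 9.86 kt = 11.3467 mph.
Difference: 11.3467 − 8.0000 = 3.35 mph.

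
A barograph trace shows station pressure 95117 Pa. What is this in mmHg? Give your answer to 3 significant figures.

1 Pa = 0.00750062 mmHg, so 95117 × 0.00750062 = 713 mmHg.

713 mmHg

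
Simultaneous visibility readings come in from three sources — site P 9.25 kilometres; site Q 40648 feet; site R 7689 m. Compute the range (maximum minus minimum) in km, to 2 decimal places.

site Q: 40648 ft = 12.3895 km.
site R: 7689 m = 7.6890 km.
Spread: 12.3895 − 7.6890 = 4.70 km.

4.70 km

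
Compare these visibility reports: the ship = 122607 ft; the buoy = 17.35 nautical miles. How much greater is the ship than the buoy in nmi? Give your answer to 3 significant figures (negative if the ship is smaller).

the ship: 122607 ft = 20.1785 nmi.
Difference: 20.1785 − 17.3500 = 2.83 nmi.

2.83 nmi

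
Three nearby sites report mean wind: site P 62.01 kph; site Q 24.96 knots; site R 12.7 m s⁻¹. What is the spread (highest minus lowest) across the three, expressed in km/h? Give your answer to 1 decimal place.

site Q: 24.96 kt = 46.226 km/h.
site R: 12.7 m/s = 45.720 km/h.
Spread: 62.010 − 45.720 = 16.3 km/h.

16.3 km/h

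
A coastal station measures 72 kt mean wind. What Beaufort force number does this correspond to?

72 kt lies in the Beaufort 12 band (hurricane force, ≥64 kt).

Beaufort force 12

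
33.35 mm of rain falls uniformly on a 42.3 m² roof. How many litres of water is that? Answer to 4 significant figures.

1 mm over 1 m² is 1 L, so volume = 33.35 × 42.3 = 1410.705 L ≈ 1411 L.

1411 litres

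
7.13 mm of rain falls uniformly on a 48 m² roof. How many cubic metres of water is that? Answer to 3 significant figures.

0.342 cubic metres

1 mm over 1 m² is 1 L, so volume = 7.13 × 48 = 342.24 L = 0.342 m³.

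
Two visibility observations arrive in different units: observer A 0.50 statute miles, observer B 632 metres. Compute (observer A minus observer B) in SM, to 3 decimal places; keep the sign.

observer B: 632 m = 0.39271 SM.
Difference: 0.50000 − 0.39271 = 0.107 SM.

0.107 SM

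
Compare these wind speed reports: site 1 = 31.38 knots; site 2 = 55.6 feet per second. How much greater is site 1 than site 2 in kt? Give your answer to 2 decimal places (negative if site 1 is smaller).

site 2: 55.6 ft/s = 32.9421 kt.
Difference: 31.3800 − 32.9421 = -1.56 kt.

-1.56 kt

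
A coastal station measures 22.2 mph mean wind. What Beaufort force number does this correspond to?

Beaufort force 5

22.2 mph = 9.9 m/s, which is Beaufort 5 (fresh breeze, 8.0–10.7 m/s).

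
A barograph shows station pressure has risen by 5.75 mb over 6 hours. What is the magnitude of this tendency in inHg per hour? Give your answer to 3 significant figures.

5.75 mb / 6 h × 0.02953 inHg/mb = 0.0283 inHg/h.

0.0283 inHg per hour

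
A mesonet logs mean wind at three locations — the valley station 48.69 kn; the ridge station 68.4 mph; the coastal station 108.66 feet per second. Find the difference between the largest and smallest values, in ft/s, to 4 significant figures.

the valley station: 48.69 kt = 82.1795 ft/s.
the ridge station: 68.4 mph = 100.3200 ft/s.
Spread: 108.6600 − 82.1795 = 26.48 ft/s.

26.48 ft/s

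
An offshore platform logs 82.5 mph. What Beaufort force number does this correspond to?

82.5 mph = 36.9 m/s, which is Beaufort 12 (hurricane force, ≥32.7 m/s).

Beaufort force 12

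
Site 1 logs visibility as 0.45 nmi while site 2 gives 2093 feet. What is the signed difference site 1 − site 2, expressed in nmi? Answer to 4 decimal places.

site 2: 2093 ft = 0.344463 nmi.
Difference: 0.450000 − 0.344463 = 0.1055 nmi.

0.1055 nmi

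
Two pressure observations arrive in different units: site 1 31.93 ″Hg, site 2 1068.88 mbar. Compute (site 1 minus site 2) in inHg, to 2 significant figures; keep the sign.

0.37 inHg

site 2: 1068.88 mb = 31.5640 inHg.
Difference: 31.9300 − 31.5640 = 0.37 inHg.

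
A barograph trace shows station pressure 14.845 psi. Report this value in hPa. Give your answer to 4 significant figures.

1 psi = 68.9476 hPa, so 14.845 × 68.9476 = 1024 hPa.

1024 hPa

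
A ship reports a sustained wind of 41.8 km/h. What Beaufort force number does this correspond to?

Beaufort force 6

41.8 km/h = 11.6 m/s, which is Beaufort 6 (strong breeze, 10.8–13.8 m/s).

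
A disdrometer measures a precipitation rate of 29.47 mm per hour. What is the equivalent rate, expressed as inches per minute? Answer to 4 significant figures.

0.01934 in/minute

29.47 mm/hour × 0.0393701 in/mm × 0.0166667 hour/minute = 0.01934 in/minute.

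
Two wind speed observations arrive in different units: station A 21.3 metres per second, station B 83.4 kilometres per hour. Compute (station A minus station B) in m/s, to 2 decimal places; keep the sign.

station B: 83.4 km/h = 23.1667 m/s.
Difference: 21.3000 − 23.1667 = -1.87 m/s.

-1.87 m/s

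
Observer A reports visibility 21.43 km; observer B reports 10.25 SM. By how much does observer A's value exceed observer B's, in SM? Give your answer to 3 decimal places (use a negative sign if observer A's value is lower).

3.066 SM

observer A: 21.43 km = 13.31598 SM.
Difference: 13.31598 − 10.25000 = 3.066 SM.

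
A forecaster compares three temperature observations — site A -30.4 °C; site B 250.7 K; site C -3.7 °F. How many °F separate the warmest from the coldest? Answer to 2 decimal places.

19.02 °F

site B: 250.7 K = -22.450 °C.
site C: -3.7 °F = -19.833 °C.
Spread: (-19.833) − (-30.400) = 10.567 °C = 19.02 °F.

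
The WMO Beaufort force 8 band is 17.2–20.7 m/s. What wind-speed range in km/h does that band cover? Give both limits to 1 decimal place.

61.9 to 74.5 km/h

17.2–20.7 m/s × 3.6 = 61.9–74.5 km/h.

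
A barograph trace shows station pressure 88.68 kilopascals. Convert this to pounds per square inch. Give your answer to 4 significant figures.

12.86 psi

1 kPa = 0.145038 psi, so 88.68 × 0.145038 = 12.86 psi.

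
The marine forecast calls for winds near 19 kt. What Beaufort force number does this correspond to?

Beaufort force 5

19 kt lies in the Beaufort 5 band (fresh breeze, 17–21 kt).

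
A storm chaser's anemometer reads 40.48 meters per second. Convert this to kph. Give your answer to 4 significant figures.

145.7 km/h

1 m/s = 3.6 km/h, so 40.48 × 3.6 = 145.7 km/h.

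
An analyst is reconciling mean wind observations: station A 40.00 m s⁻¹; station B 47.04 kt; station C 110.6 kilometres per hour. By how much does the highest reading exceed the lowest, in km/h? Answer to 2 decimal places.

station A: 40.00 m/s = 144.0000 km/h.
station B: 47.04 kt = 87.1181 km/h.
Spread: 144.0000 − 87.1181 = 56.88 km/h.

56.88 km/h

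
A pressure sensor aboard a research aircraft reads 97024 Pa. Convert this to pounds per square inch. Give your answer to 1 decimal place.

1 Pa = 0.000145038 psi, so 97024 × 0.000145038 = 14.1 psi.

14.1 psi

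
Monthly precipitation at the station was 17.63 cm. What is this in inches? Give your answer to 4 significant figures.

1 cm = 0.393701 in, so 17.63 × 0.393701 = 6.941 in.

6.941 in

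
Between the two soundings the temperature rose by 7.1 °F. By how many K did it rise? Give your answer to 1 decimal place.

For a temperature change the 32° offset cancels: ΔK = 7.1 × 0.5556 = 3.9 K.

3.9 K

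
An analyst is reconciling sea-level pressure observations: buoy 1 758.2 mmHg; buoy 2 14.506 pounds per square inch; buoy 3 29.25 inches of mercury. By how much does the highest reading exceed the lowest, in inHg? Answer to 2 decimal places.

0.60 inHg

buoy 1: 758.2 mmHg = 29.8504 inHg.
buoy 2: 14.506 psi = 29.5345 inHg.
Spread: 29.8504 − 29.2500 = 0.60 inHg.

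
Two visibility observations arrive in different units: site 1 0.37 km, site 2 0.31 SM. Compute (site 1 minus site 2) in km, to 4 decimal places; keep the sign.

-0.1289 km

site 2: 0.31 SM = 0.498897 km.
Difference: 0.370000 − 0.498897 = -0.1289 km.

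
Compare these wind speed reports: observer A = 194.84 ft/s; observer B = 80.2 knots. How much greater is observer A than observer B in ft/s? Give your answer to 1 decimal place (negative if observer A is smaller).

59.5 ft/s

observer B: 80.2 kt = 135.362 ft/s.
Difference: 194.840 − 135.362 = 59.5 ft/s.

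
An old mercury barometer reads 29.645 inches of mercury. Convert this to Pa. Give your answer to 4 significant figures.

100400 Pa

1 inHg = 3386.39 Pa, so 29.645 × 3386.39 = 100400 Pa.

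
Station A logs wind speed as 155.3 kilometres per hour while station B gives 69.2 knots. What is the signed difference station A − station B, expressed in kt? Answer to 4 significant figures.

station A: 155.3 km/h = 83.8553 kt.
Difference: 83.8553 − 69.2000 = 14.66 kt.

14.66 kt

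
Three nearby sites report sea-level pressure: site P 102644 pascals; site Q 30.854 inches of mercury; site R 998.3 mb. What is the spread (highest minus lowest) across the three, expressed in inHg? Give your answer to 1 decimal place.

site P: 102644 Pa = 30.311 inHg.
site R: 998.3 mb = 29.480 inHg.
Spread: 30.854 − 29.480 = 1.4 inHg.

1.4 inHg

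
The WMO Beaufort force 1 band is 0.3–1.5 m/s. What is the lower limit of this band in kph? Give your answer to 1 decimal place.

0.3–1.5 m/s × 3.6 = 1.1–5.4 km/h.

1.1 km/h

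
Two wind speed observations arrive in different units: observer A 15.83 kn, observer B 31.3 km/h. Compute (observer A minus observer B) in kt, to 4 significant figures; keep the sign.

-1.071 kt

observer B: 31.3 km/h = 16.90065 kt.
Difference: 15.83000 − 16.90065 = -1.071 kt.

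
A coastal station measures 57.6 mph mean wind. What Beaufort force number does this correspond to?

Beaufort force 10

57.6 mph = 25.7 m/s, which is Beaufort 10 (storm, 24.5–28.4 m/s).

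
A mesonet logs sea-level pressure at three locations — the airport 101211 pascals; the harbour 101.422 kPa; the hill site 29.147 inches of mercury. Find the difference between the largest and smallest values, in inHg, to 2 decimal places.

0.80 inHg

the airport: 101211 Pa = 29.8876 inHg.
the harbour: 101.422 kPa = 29.9499 inHg.
Spread: 29.9499 − 29.1470 = 0.80 inHg.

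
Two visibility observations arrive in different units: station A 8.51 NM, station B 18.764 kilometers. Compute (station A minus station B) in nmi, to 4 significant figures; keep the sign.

station B: 18.764 km = 10.13175 nmi.
Difference: 8.51000 − 10.13175 = -1.622 nmi.

-1.622 nmi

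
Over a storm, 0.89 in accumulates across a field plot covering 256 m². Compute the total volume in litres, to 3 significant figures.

5790 litres

Depth: 0.89 in × 25.4 = 22.606 mm.
1 mm over 1 m² is 1 L, so volume = 22.606 × 256 = 5787.136 L ≈ 5790 L.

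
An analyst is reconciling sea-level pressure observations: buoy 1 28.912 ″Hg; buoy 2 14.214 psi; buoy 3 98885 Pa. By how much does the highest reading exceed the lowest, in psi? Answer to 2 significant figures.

buoy 1: 28.912 inHg = 14.2003 psi.
buoy 3: 98885 Pa = 14.3421 psi.
Spread: 14.3421 − 14.2003 = 0.14 psi.

0.14 psi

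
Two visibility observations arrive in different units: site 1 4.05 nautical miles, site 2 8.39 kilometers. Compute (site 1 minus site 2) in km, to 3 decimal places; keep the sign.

-0.889 km

site 1: 4.05 nmi = 7.50060 km.
Difference: 7.50060 − 8.39000 = -0.889 km.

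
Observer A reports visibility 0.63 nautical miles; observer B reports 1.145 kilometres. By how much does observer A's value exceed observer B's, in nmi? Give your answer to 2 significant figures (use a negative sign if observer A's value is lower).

0.012 nmi

observer B: 1.145 km = 0.61825 nmi.
Difference: 0.63000 − 0.61825 = 0.012 nmi.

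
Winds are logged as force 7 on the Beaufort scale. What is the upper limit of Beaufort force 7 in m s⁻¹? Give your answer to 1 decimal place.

17.1 m/s

Beaufort 7 (near gale) spans 13.9–17.1 m/s.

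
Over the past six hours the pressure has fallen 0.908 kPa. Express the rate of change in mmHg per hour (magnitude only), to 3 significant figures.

1.14 mmHg per hour

0.908 kPa / 6 h × 7.50062 mmHg/kPa = 1.14 mmHg/h.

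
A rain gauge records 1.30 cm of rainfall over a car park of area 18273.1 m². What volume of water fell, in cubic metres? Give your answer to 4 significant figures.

237.6 cubic metres

Depth: 1.30 cm × 10 = 13 mm.
1 mm over 1 m² is 1 L, so volume = 13 × 18273.1 = 237550.3 L = 237.6 m³.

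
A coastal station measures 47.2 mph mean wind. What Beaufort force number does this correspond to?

47.2 mph = 21.1 m/s, which is Beaufort 9 (strong gale, 20.8–24.4 m/s).

Beaufort force 9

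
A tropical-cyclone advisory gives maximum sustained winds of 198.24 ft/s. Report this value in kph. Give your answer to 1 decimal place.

217.5 km/h

1 ft/s = 1.09728 km/h, so 198.24 × 1.09728 = 217.5 km/h.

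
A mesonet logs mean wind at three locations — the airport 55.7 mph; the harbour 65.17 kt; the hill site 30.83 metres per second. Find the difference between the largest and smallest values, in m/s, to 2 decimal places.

the airport: 55.7 mph = 24.9001 m/s.
the harbour: 65.17 kt = 33.5263 m/s.
Spread: 33.5263 − 24.9001 = 8.63 m/s.

8.63 m/s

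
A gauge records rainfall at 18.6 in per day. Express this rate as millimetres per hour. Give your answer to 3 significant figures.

18.6 in/day × 25.4 mm/in × 0.0416667 day/hour = 19.7 mm/hour.

19.7 mm/hour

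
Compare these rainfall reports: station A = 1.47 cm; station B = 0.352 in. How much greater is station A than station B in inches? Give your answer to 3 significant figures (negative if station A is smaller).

station A: 1.47 cm = 0.57874 in.
Difference: 0.57874 − 0.35200 = 0.227 in.

0.227 in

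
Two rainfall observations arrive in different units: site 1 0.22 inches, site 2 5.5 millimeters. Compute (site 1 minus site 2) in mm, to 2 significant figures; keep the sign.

0.088 mm

site 1: 0.22 in = 5.58800 mm.
Difference: 5.58800 − 5.50000 = 0.088 mm.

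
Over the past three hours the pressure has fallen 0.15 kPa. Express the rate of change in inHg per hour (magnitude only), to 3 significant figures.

0.0148 inHg per hour

0.15 kPa / 3 h × 0.2953 inHg/kPa = 0.0148 inHg/h.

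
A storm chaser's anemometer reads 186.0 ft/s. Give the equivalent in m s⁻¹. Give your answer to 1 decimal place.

56.7 m/s

1 ft/s = 0.3048 m/s, so 186.0 × 0.3048 = 56.7 m/s.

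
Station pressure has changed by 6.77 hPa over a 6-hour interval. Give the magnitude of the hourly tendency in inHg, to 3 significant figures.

0.0333 inHg per hour

6.77 hPa / 6 h × 0.02953 inHg/hPa = 0.0333 inHg/h.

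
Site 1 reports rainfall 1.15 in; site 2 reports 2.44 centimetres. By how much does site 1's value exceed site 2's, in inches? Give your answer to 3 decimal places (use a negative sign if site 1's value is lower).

site 2: 2.44 cm = 0.96063 in.
Difference: 1.15000 − 0.96063 = 0.189 in.

0.189 in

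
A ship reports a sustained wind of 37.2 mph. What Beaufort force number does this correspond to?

Beaufort force 7

37.2 mph = 16.6 m/s, which is Beaufort 7 (near gale, 13.9–17.1 m/s).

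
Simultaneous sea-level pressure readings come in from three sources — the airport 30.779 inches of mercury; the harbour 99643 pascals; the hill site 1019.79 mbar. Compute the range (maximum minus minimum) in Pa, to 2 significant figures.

the airport: 30.779 inHg = 104229.67 Pa.
the hill site: 1019.79 mb = 101979.00 Pa.
Spread: 104229.67 − 99643.00 = 4600 Pa.

4600 Pa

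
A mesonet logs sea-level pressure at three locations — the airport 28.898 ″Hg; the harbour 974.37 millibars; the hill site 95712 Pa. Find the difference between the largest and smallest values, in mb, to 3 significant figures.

the airport: 28.898 inHg = 978.599 mb.
the hill site: 95712 Pa = 957.120 mb.
Spread: 978.599 − 957.120 = 21.5 mb.

21.5 mb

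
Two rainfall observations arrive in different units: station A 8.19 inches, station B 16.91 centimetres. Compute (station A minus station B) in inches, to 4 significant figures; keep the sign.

1.533 in

station B: 16.91 cm = 6.65748 in.
Difference: 8.19000 − 6.65748 = 1.533 in.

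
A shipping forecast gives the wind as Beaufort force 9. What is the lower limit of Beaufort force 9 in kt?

Beaufort 9 (strong gale) spans 41–47 knots.

41 kt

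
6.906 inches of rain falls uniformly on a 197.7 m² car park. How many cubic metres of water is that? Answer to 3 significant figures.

Depth: 6.906 in × 25.4 = 175.4124 mm.
1 mm over 1 m² is 1 L, so volume = 175.4124 × 197.7 = 34679.031 L = 34.7 m³.

34.7 cubic metres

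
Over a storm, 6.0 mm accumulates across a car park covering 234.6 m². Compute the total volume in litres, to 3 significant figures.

1 mm over 1 m² is 1 L, so volume = 6 × 234.6 = 1407.6 L ≈ 1410 L.

1410 litres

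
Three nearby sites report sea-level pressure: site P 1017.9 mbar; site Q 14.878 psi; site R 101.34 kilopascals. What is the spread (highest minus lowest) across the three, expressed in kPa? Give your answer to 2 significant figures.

1.2 kPa

site P: 1017.9 mb = 101.790 kPa.
site Q: 14.878 psi = 102.580 kPa.
Spread: 102.580 − 101.340 = 1.2 kPa.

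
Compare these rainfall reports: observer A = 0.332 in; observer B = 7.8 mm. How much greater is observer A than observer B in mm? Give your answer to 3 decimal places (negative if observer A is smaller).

observer A: 0.332 in = 8.43280 mm.
Difference: 8.43280 − 7.80000 = 0.633 mm.

0.633 mm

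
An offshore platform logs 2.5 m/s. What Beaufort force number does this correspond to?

Beaufort force 2

2.5 m/s lies in the Beaufort 2 band (light breeze, 1.6–3.3 m/s).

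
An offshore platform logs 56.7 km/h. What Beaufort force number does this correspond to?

56.7 km/h = 15.8 m/s, which is Beaufort 7 (near gale, 13.9–17.1 m/s).

Beaufort force 7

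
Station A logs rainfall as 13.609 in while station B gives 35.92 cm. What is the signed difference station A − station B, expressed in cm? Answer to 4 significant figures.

-1.353 cm

station A: 13.609 in = 34.56686 cm.
Difference: 34.56686 − 35.92000 = -1.353 cm.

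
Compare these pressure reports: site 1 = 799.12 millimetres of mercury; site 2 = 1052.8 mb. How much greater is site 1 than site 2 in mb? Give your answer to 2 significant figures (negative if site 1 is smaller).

site 1: 799.12 mmHg = 1065.41 mb.
Difference: 1065.41 − 1052.80 = 13 mb.

13 mb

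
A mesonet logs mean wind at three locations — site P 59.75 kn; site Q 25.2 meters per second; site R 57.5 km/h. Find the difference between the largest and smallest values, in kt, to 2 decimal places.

28.70 kt

site Q: 25.2 m/s = 48.9849 kt.
site R: 57.5 km/h = 31.0475 kt.
Spread: 59.7500 − 31.0475 = 28.70 kt.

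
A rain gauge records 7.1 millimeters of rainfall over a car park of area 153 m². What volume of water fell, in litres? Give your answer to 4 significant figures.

1086 litres

1 mm over 1 m² is 1 L, so volume = 7.1 × 153 = 1086.3 L ≈ 1086 L.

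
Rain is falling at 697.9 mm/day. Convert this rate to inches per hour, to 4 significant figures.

1.145 in/hour

697.9 mm/day × 0.0393701 in/mm × 0.0416667 day/hour = 1.145 in/hour.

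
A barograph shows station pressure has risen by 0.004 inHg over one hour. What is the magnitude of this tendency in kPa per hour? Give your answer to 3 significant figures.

0.004 inHg / 1 h × 3.38639 kPa/inHg = 0.0135 kPa/h.

0.0135 kPa per hour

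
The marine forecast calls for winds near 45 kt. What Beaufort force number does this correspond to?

45 kt lies in the Beaufort 9 band (strong gale, 41–47 kt).

Beaufort force 9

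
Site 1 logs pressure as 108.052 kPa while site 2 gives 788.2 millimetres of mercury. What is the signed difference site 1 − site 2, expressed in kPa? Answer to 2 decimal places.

2.97 kPa

site 2: 788.2 mmHg = 105.0847 kPa.
Difference: 108.0520 − 105.0847 = 2.97 kPa.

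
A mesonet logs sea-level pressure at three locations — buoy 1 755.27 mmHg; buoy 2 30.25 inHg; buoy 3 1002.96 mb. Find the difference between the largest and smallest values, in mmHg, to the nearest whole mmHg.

16 mmHg

buoy 2: 30.25 inHg = 768.35 mmHg.
buoy 3: 1002.96 mb = 752.28 mmHg.
Spread: 768.35 − 752.28 = 16 mmHg.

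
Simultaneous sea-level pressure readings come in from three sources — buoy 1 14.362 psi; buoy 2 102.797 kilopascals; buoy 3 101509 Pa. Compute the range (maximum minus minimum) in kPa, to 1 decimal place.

3.8 kPa

buoy 1: 14.362 psi = 99.023 kPa.
buoy 3: 101509 Pa = 101.509 kPa.
Spread: 102.797 − 99.023 = 3.8 kPa.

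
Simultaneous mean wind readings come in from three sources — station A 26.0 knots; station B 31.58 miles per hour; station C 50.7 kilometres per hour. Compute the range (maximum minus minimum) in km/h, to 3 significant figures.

station A: 26.0 kt = 48.1520 km/h.
station B: 31.58 mph = 50.8231 km/h.
Spread: 50.8231 − 48.1520 = 2.67 km/h.

2.67 km/h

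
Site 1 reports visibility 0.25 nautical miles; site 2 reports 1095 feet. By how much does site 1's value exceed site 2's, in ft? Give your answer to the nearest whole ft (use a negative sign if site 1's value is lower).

site 1: 0.25 nmi = 1519.03 ft.
Difference: 1519.03 − 1095.00 = 424 ft.

424 ft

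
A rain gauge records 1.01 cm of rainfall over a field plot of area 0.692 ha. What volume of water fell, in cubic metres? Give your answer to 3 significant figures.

69.9 cubic metres

Depth: 1.01 cm × 10 = 10.1 mm.
Area: 0.692 ha = 6920 m².
1 mm over 1 m² is 1 L, so volume = 10.1 × 6920 = 69892 L = 69.9 m³.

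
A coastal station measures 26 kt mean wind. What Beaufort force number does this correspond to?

26 kt lies in the Beaufort 6 band (strong breeze, 22–27 kt).

Beaufort force 6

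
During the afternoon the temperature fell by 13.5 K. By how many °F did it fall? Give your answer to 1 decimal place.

For a temperature change the 32° offset cancels: Δ°F = 13.5 × 1.8 = 24.3 °F.

24.3 °F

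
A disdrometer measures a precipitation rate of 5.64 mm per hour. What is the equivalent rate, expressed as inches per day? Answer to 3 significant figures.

5.64 mm/hour × 0.0393701 in/mm × 24 hour/day = 5.33 in/day.

5.33 in/day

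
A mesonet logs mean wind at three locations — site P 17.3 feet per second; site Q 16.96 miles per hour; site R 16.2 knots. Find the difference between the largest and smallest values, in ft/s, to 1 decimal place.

site Q: 16.96 mph = 24.875 ft/s.
site R: 16.2 kt = 27.343 ft/s.
Spread: 27.343 − 17.300 = 10.0 ft/s.

10.0 ft/s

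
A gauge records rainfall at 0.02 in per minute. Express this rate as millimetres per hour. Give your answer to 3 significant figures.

30.5 mm/hour

0.02 in/minute × 25.4 mm/in × 60 minute/hour = 30.5 mm/hour.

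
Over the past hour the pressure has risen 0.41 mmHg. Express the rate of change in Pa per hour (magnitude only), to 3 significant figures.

54.7 Pa per hour

0.41 mmHg / 1 h × 133.322 Pa/mmHg = 54.7 Pa/h.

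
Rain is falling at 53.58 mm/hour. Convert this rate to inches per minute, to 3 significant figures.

53.58 mm/hour × 0.0393701 in/mm × 0.0166667 hour/minute = 0.0352 in/minute.

0.0352 in/minute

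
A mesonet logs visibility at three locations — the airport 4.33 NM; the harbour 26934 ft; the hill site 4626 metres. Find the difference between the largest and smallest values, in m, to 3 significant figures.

the airport: 4.33 nmi = 8019.16 m.
the harbour: 26934 ft = 8209.48 m.
Spread: 8209.48 − 4626.00 = 3580 m.

3580 m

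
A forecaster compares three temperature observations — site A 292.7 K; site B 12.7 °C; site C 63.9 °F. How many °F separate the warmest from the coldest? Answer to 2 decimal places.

site A: 292.7 K = 19.550 °C.
site C: 63.9 °F = 17.722 °C.
Spread: 19.550 − 12.700 = 6.850 °C = 12.33 °F.

12.33 °F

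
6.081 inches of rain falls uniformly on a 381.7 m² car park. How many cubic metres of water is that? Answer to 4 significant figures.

58.96 cubic metres

Depth: 6.081 in × 25.4 = 154.4574 mm.
1 mm over 1 m² is 1 L, so volume = 154.4574 × 381.7 = 58956.39 L = 58.96 m³.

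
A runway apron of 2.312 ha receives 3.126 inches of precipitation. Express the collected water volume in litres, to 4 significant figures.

Depth: 3.126 in × 25.4 = 79.4004 mm.
Area: 2.312 ha = 23120 m².
1 mm over 1 m² is 1 L, so volume = 79.4004 × 23120 = 1835737.2 L ≈ 1836000 L.

1836000 litres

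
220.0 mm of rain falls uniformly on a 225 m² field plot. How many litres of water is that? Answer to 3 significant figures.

1 mm over 1 m² is 1 L, so volume = 220 × 225 = 49500 L.

49500 litres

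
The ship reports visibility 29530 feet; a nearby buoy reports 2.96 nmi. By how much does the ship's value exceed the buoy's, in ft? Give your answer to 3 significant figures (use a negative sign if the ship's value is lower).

11500 ft

the buoy: 2.96 nmi = 17985.30 ft.
Difference: 29530.00 − 17985.30 = 11500 ft.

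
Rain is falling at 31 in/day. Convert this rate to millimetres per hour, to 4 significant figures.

32.81 mm/hour

31 in/day × 25.4 mm/in × 0.0416667 day/hour = 32.81 mm/hour.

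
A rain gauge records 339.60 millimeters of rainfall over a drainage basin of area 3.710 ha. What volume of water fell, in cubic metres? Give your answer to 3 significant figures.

12600 cubic metres

Area: 3.710 ha = 37100 m².
1 mm over 1 m² is 1 L, so volume = 339.6 × 37100 = 12599160 L = 12600 m³.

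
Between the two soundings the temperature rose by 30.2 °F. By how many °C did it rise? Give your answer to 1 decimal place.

A change of 1 °C equals a change of 1.8 °F: Δ°C = 30.2 × 0.5556 = 16.8 °C.

16.8 °C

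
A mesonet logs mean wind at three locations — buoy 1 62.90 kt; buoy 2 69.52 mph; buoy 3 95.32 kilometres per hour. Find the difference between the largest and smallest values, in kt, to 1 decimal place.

buoy 2: 69.52 mph = 60.411 kt.
buoy 3: 95.32 km/h = 51.469 kt.
Spread: 62.900 − 51.469 = 11.4 kt.

11.4 kt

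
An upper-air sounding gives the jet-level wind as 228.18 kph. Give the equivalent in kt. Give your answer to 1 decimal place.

1 km/h = 0.539957 kt, so 228.18 × 0.539957 = 123.2 kt.

123.2 kt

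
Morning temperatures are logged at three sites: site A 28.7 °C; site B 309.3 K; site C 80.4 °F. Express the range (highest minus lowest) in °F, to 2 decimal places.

16.67 °F

site B: 309.3 K = 36.150 °C.
site C: 80.4 °F = 26.889 °C.
Spread: 36.150 − 26.889 = 9.261 °C = 16.67 °F.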